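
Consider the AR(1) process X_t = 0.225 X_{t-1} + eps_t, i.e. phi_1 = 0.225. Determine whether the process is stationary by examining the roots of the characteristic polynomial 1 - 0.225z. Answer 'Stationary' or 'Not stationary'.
\text{Stationary}

The AR(p) characteristic polynomial is P(z) = 1 - 0.225z.
Stationarity requires all roots to lie outside the unit circle, i.e. |z| > 1 for every root.
This is linear in z: 1 + (-0.225) z = 0  =>  z = -1/(-0.225) = 4.444444,  |z| = 4.444444.
Moduli of all roots: 4.4444.
All moduli strictly greater than 1? Yes.
Verdict: Stationary.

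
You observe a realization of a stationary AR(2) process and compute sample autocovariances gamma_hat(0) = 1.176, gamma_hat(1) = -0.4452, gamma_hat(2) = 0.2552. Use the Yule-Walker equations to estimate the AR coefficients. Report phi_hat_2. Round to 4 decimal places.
\hat\phi_{2} = 0.0860

The Yule-Walker equations for an AR(p) process read, in matrix form,
  Gamma_p phi = r_p,   with   (Gamma_p)_{ij} = gamma(|i - j|),
                       (r_p)_i = gamma(i),   i,j = 1..p.
Substitute the sample gammas (Toeplitz matrix and right-hand side of size 2):
  Gamma_p = [[1.176, -0.4452], [-0.4452, 1.176]]
  r_p     = [-0.4452, 0.2552]
Written out:
  1.176 phi_1 - 0.4452 phi_2 = -0.4452
  -0.4452 phi_1 + 1.176 phi_2 = 0.2552
Solve by Cramer's rule:
  det = gamma(0)^2 - gamma(1)^2 = (1.176)^2 - (-0.4452)^2 = 1.382976 - 0.19820304 = 1.18477296
  phi_hat_1 = [gamma(1) gamma(0) - gamma(1) gamma(2)] / det = [(-0.4452)(1.176) - (-0.4452)(0.2552)] / 1.18477296 = -0.40994016 / 1.18477296 = -0.346
  phi_hat_2 = [gamma(0) gamma(2) - gamma(1)^2] / det = [(1.176)(0.2552) - (-0.4452)^2] / 1.18477296 = 0.10191216 / 1.18477296 = 0.086
So phi_hat = [-0.3460, 0.0860].
Therefore phi_hat_2 = 0.0860.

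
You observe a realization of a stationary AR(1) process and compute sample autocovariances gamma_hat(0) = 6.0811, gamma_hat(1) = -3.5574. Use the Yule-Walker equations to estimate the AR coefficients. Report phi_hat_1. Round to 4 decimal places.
\hat\phi_{1} = -0.5850

The Yule-Walker equations for an AR(p) process read, in matrix form,
  Gamma_p phi = r_p,   with   (Gamma_p)_{ij} = gamma(|i - j|),
                       (r_p)_i = gamma(i),   i,j = 1..p.
Substitute the sample gammas (Toeplitz matrix and right-hand side of size 1):
  Gamma_p = [[6.0811]]
  r_p     = [-3.5574]
With p = 1 this is the single equation gamma(0) phi_1 = gamma(1):
  phi_hat_1 = gamma(1) / gamma(0) = -3.5574 / 6.0811 = -0.5850.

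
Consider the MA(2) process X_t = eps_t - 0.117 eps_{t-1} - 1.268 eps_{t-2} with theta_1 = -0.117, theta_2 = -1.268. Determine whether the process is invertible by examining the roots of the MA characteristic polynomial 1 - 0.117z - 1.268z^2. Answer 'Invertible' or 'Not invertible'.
\text{Not invertible}

The MA(q) characteristic polynomial is P(z) = 1 - 0.117z - 1.268z^2.
Invertibility requires all roots to lie outside the unit circle, i.e. |z| > 1 for every root.
Set 1 + (-0.117) z + (-1.268) z^2 = 0, i.e. a z^2 + b z + c = 0 with a = -1.268, b = -0.117, c = 1.
Discriminant D = b^2 - 4ac = (-0.117)^2 - 4*(-1.268)*1 = 0.013689 - (-5.072) = 5.085689.
D >= 0, so the roots are real: z = (-b +/- sqrt(D)) / (2a) = (0.117 +/- 2.255147) / (-2.536).
  z_1 = (0.117 + 2.255147) / (-2.536) = -0.9354,   |z_1| = 0.9354.
  z_2 = (0.117 - 2.255147) / (-2.536) = 0.8431,   |z_2| = 0.8431.
Moduli of all roots: 0.9354, 0.8431.
All moduli strictly greater than 1? No.
Verdict: Not invertible.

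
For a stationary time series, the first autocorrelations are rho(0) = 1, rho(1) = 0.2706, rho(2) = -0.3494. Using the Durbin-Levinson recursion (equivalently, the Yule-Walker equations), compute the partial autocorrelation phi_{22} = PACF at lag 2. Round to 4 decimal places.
\phi_{22} = -0.4560

The PACF at lag k is phi_{kk}, the last component of the solution
to the Yule-Walker system G_k phi = r_k where
  (G_k)_{ij} = rho(|i - j|), (r_k)_i = rho(i), i,j = 1..k.
Equivalently, Durbin-Levinson gives phi_{kk} iteratively:
  phi_{11} = rho(1)
  phi_{kk} = [rho(k) - sum_{j=1..k-1} phi_{k-1,j} rho(k-j)]
            / [1 - sum_{j=1..k-1} phi_{k-1,j} rho(j)],
  phi_{k,j} = phi_{k-1,j} - phi_{kk} phi_{k-1,k-j},  j = 1..k-1.
Step k = 1:
  phi_11 = rho(1) = 0.2706.
Step k = 2:
  phi_22 = [rho(2) - phi_11 rho(1)] / [1 - phi_11 rho(1)] = [-0.3494 - (0.2706)(0.2706)] / [1 - (0.2706)(0.2706)]
         = -0.42262436 / 0.92677564 = -0.456.
Therefore phi_{22} = -0.4560.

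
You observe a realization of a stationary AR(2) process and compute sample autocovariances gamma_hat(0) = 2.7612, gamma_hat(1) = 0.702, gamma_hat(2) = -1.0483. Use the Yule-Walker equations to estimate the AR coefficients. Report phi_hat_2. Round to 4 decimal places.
\hat\phi_{2} = -0.4750

The Yule-Walker equations for an AR(p) process read, in matrix form,
  Gamma_p phi = r_p,   with   (Gamma_p)_{ij} = gamma(|i - j|),
                       (r_p)_i = gamma(i),   i,j = 1..p.
Substitute the sample gammas (Toeplitz matrix and right-hand side of size 2):
  Gamma_p = [[2.7612, 0.702], [0.702, 2.7612]]
  r_p     = [0.702, -1.0483]
Written out:
  2.7612 phi_1 + 0.702 phi_2 = 0.702
  0.702 phi_1 + 2.7612 phi_2 = -1.0483
Solve by Cramer's rule:
  det = gamma(0)^2 - gamma(1)^2 = (2.7612)^2 - (0.702)^2 = 7.62422544 - 0.492804 = 7.13142144
  phi_hat_1 = [gamma(1) gamma(0) - gamma(1) gamma(2)] / det = [(0.702)(2.7612) - (0.702)(-1.0483)] / 7.13142144 = 2.674269 / 7.13142144 = 0.375
  phi_hat_2 = [gamma(0) gamma(2) - gamma(1)^2] / det = [(2.7612)(-1.0483) - (0.702)^2] / 7.13142144 = -3.38736996 / 7.13142144 = -0.475
So phi_hat = [0.3750, -0.4750].
Therefore phi_hat_2 = -0.4750.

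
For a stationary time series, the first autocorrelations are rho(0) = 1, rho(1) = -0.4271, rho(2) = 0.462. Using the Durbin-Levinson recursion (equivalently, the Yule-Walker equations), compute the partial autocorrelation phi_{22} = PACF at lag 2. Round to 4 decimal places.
\phi_{22} = 0.3420

The PACF at lag k is phi_{kk}, the last component of the solution
to the Yule-Walker system G_k phi = r_k where
  (G_k)_{ij} = rho(|i - j|), (r_k)_i = rho(i), i,j = 1..k.
Equivalently, Durbin-Levinson gives phi_{kk} iteratively:
  phi_{11} = rho(1)
  phi_{kk} = [rho(k) - sum_{j=1..k-1} phi_{k-1,j} rho(k-j)]
            / [1 - sum_{j=1..k-1} phi_{k-1,j} rho(j)],
  phi_{k,j} = phi_{k-1,j} - phi_{kk} phi_{k-1,k-j},  j = 1..k-1.
Step k = 1:
  phi_11 = rho(1) = -0.4271.
Step k = 2:
  phi_22 = [rho(2) - phi_11 rho(1)] / [1 - phi_11 rho(1)] = [0.462 - (-0.4271)(-0.4271)] / [1 - (-0.4271)(-0.4271)]
         = 0.27958559 / 0.81758559 = 0.342.
Therefore phi_{22} = 0.3420.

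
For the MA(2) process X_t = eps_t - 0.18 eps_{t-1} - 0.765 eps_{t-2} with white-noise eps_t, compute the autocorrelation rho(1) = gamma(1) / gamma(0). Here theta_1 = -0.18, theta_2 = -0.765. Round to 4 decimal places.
\rho(1) = -0.0261

For an MA(q) process with theta_0 = 1, the autocovariance is
  gamma(k) = sigma^2 * sum_{i=0..q-k} theta_i * theta_{i+k},
and rho(k) = gamma(k) / gamma(0). Sigma^2 cancels.
  numerator   = (1)*(-0.18) + (-0.18)*(-0.765) = -0.0423.
  denominator = (1)^2 + (-0.18)^2 + (-0.765)^2 = 1.617625.
  rho(1) = -0.0423 / 1.617625 = -0.0261.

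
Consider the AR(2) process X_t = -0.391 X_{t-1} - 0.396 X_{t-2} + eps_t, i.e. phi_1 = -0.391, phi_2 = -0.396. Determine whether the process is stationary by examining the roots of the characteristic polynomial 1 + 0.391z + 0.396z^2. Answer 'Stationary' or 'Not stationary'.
\text{Stationary}

The AR(p) characteristic polynomial is P(z) = 1 + 0.391z + 0.396z^2.
Stationarity requires all roots to lie outside the unit circle, i.e. |z| > 1 for every root.
Set 1 + (0.391) z + (0.396) z^2 = 0, i.e. a z^2 + b z + c = 0 with a = 0.396, b = 0.391, c = 1.
Discriminant D = b^2 - 4ac = (0.391)^2 - 4*(0.396)*1 = 0.152881 - (1.584) = -1.431119.
D < 0, so the roots are the complex-conjugate pair z = (-b +/- i sqrt(-D)) / (2a) = -0.4937 +/- 1.5105i.
For a conjugate pair |z|^2 = z * conj(z) = (product of roots) = c/a = 1/(0.396) = 2.525253, so |z| = sqrt(2.525253) = 1.5891 for both roots.
Moduli of all roots: 1.5891, 1.5891.
All moduli strictly greater than 1? Yes.
Verdict: Stationary.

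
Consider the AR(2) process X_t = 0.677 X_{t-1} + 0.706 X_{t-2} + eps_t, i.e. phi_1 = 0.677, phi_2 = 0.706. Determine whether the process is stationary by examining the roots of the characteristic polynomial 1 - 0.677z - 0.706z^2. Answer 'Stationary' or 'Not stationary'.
\text{Not stationary}

The AR(p) characteristic polynomial is P(z) = 1 - 0.677z - 0.706z^2.
Stationarity requires all roots to lie outside the unit circle, i.e. |z| > 1 for every root.
Set 1 + (-0.677) z + (-0.706) z^2 = 0, i.e. a z^2 + b z + c = 0 with a = -0.706, b = -0.677, c = 1.
Discriminant D = b^2 - 4ac = (-0.677)^2 - 4*(-0.706)*1 = 0.458329 - (-2.824) = 3.282329.
D >= 0, so the roots are real: z = (-b +/- sqrt(D)) / (2a) = (0.677 +/- 1.81172) / (-1.412).
  z_1 = (0.677 + 1.81172) / (-1.412) = -1.7625,   |z_1| = 1.7625.
  z_2 = (0.677 - 1.81172) / (-1.412) = 0.8036,   |z_2| = 0.8036.
Moduli of all roots: 1.7625, 0.8036.
All moduli strictly greater than 1? No.
Verdict: Not stationary.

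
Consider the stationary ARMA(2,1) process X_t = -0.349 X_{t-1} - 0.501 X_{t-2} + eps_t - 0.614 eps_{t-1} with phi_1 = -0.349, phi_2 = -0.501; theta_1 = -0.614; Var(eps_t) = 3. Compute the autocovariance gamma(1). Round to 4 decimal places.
\gamma(1) = -2.8640

Multiply the model equation by X_{t-k} and take expectations. With theta_0 = psi_0 = 1 and psi_j the MA(infinity) weights, this gives
  gamma(k) - sum_i phi_i gamma(k-i) = c_k,
  c_k = sigma^2 * sum_{j=k..q} theta_j psi_{j-k}   (c_k = 0 for k > q),
using gamma(-m) = gamma(m).
psi-weights needed (psi_j = theta_j + sum_i phi_i psi_{j-i}):
  psi_1 = theta_1 + phi_1 = -0.614 + (-0.349) = -0.963
Right-hand sides:
  c_0 = sigma^2 (1 + theta_1 psi_1) = 3 * (1 + (-0.614)(-0.963)) = 3 * 1.591282 = 4.773846
  c_1 = sigma^2 theta_1 = 3 * (-0.614) = -1.842
  c_2 = 0
Equations for k = 0, 1, 2 (AR order 2, c_2 = 0):
  (E0) gamma(0) = phi_1 gamma(1) + phi_2 gamma(2) + c_0
  (E1) gamma(1) = phi_1 gamma(0) + phi_2 gamma(1) + c_1
  (E2) gamma(2) = phi_1 gamma(1) + phi_2 gamma(0)
From (E1): gamma(1) = A gamma(0) + B with
  A = phi_1 / (1 - phi_2) = -0.349 / 1.501 = -0.232512,   B = c_1 / (1 - phi_2) = -1.842 / 1.501 = -1.227182.
Insert (E2) into (E0): gamma(0) (1 - phi_2^2) = phi_1 (1 + phi_2) gamma(1) + c_0.
  phi_1 (1 + phi_2) = (-0.349)(0.499) = -0.174151,   1 - phi_2^2 = 0.748999.
Replace gamma(1) by A gamma(0) + B and collect gamma(0):
  gamma(0) [0.748999 - (-0.174151)(-0.232512)] = (-0.174151)(-1.227182) + 4.773846
  gamma(0) * 0.708507 = 4.987561
  gamma(0) = 4.987561 / 0.708507 = 7.039538.
  gamma(1) = A gamma(0) + B = (-0.232512)(7.039538) + (-1.227182) = -2.863957.
Therefore gamma(1) = -2.8640 (to 4 decimal places).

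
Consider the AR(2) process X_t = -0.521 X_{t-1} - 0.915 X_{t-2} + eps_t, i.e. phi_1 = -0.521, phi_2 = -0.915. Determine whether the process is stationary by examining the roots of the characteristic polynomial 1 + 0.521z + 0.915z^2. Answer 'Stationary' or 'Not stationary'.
\text{Stationary}

The AR(p) characteristic polynomial is P(z) = 1 + 0.521z + 0.915z^2.
Stationarity requires all roots to lie outside the unit circle, i.e. |z| > 1 for every root.
Set 1 + (0.521) z + (0.915) z^2 = 0, i.e. a z^2 + b z + c = 0 with a = 0.915, b = 0.521, c = 1.
Discriminant D = b^2 - 4ac = (0.521)^2 - 4*(0.915)*1 = 0.271441 - (3.66) = -3.388559.
D < 0, so the roots are the complex-conjugate pair z = (-b +/- i sqrt(-D)) / (2a) = -0.2847 +/- 1.0059i.
For a conjugate pair |z|^2 = z * conj(z) = (product of roots) = c/a = 1/(0.915) = 1.092896, so |z| = sqrt(1.092896) = 1.0454 for both roots.
Moduli of all roots: 1.0454, 1.0454.
All moduli strictly greater than 1? Yes.
Verdict: Stationary.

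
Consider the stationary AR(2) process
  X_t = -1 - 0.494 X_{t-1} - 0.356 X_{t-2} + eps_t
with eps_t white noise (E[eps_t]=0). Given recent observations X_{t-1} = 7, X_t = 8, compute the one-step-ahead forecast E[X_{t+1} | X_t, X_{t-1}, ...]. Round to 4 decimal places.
E[X_{t+1} \mid \mathcal F_t] = -7.4440

For an AR(p) model X_t = c + sum_i phi_i X_{t-i} + eps_t, the
one-step-ahead conditional mean is
  E[X_{t+1} | X_t, ...] = c + sum_i phi_i X_{t+1-i}.
Substitute known values:
  E[X_{t+1} | ...] = -1 + (-0.494) * (8) + (-0.356) * (7)
                   = -7.4440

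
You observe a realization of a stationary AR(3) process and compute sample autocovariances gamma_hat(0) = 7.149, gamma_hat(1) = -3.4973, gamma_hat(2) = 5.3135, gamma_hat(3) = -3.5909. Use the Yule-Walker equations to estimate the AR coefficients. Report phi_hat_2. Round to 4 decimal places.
\hat\phi_{2} = 0.6410

The Yule-Walker equations for an AR(p) process read, in matrix form,
  Gamma_p phi = r_p,   with   (Gamma_p)_{ij} = gamma(|i - j|),
                       (r_p)_i = gamma(i),   i,j = 1..p.
Substitute the sample gammas (Toeplitz matrix and right-hand side of size 3):
  Gamma_p = [[7.149, -3.4973, 5.3135], [-3.4973, 7.149, -3.4973], [5.3135, -3.4973, 7.149]]
  r_p     = [-3.4973, 5.3135, -3.5909]
Written out (R1..R3):
  (R1) 7.149 phi_1 - 3.4973 phi_2 + 5.3135 phi_3 = -3.4973
  (R2) -3.4973 phi_1 + 7.149 phi_2 - 3.4973 phi_3 = 5.3135
  (R3) 5.3135 phi_1 - 3.4973 phi_2 + 7.149 phi_3 = -3.5909
Gaussian elimination:
  R2 <- R2 - (-3.4973/7.149) R1 = R2 - (-0.489201) R1:  5.438116 phi_2 - 0.897929 phi_3 = 3.602616
  R3 <- R3 - (5.3135/7.149) R1 = R3 - (0.743251) R1:  -0.897929 phi_2 + 3.199737 phi_3 = -0.991529
  R3 <- R3 - (-0.897929/5.438116) R2 = R3 - (-0.165118) R2:  3.051473 phi_3 = -0.396673
Back-substitution:
  phi_hat_3 = -0.396673 / 3.051473 = -0.129994
  phi_hat_2 = (3.602616 - (-0.897929)(-0.129994)) / 5.438116 = 0.641011
  phi_hat_1 = (-3.4973 - (-3.4973)(0.641011) - (5.3135)(-0.129994)) / 7.149 = -0.079
So phi_hat = [-0.0790, 0.6410, -0.1300].
Therefore phi_hat_2 = 0.6410.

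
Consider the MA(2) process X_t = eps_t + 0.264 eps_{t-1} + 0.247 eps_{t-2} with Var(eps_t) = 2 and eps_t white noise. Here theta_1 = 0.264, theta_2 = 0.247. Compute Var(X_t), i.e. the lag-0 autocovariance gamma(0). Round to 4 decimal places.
\gamma(0) = 2.2614

For an MA(q) process X_t = eps_t + sum_i theta_i eps_{t-i} with
Var(eps_t) = sigma^2, the variance is
  gamma(0) = sigma^2 * (1 + sum_i theta_i^2).
  sum_i theta_i^2 = (0.264)^2 + (0.247)^2 = 0.069696 + 0.061009 = 0.130705.
  gamma(0) = 2 * (1 + 0.130705) = 2 * 1.130705 = 2.26141, which rounds to 2.2614.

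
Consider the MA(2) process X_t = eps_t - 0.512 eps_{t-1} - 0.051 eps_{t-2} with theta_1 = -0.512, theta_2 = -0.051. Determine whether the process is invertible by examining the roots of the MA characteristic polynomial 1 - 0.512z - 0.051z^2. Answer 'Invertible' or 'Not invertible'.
\text{Invertible}

The MA(q) characteristic polynomial is P(z) = 1 - 0.512z - 0.051z^2.
Invertibility requires all roots to lie outside the unit circle, i.e. |z| > 1 for every root.
Set 1 + (-0.512) z + (-0.051) z^2 = 0, i.e. a z^2 + b z + c = 0 with a = -0.051, b = -0.512, c = 1.
Discriminant D = b^2 - 4ac = (-0.512)^2 - 4*(-0.051)*1 = 0.262144 - (-0.204) = 0.466144.
D >= 0, so the roots are real: z = (-b +/- sqrt(D)) / (2a) = (0.512 +/- 0.682747) / (-0.102).
  z_1 = (0.512 + 0.682747) / (-0.102) = -11.7132,   |z_1| = 11.7132.
  z_2 = (0.512 - 0.682747) / (-0.102) = 1.674,   |z_2| = 1.674.
Moduli of all roots: 11.7132, 1.6740.
All moduli strictly greater than 1? Yes.
Verdict: Invertible.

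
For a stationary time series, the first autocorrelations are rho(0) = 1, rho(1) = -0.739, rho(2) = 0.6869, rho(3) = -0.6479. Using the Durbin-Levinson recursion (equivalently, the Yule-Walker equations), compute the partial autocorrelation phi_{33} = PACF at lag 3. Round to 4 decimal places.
\phi_{33} = -0.1670

The PACF at lag k is phi_{kk}, the last component of the solution
to the Yule-Walker system G_k phi = r_k where
  (G_k)_{ij} = rho(|i - j|), (r_k)_i = rho(i), i,j = 1..k.
Equivalently, Durbin-Levinson gives phi_{kk} iteratively:
  phi_{11} = rho(1)
  phi_{kk} = [rho(k) - sum_{j=1..k-1} phi_{k-1,j} rho(k-j)]
            / [1 - sum_{j=1..k-1} phi_{k-1,j} rho(j)],
  phi_{k,j} = phi_{k-1,j} - phi_{kk} phi_{k-1,k-j},  j = 1..k-1.
Step k = 1:
  phi_11 = rho(1) = -0.739.
Step k = 2:
  phi_22 = [rho(2) - phi_11 rho(1)] / [1 - phi_11 rho(1)] = [0.6869 - (-0.739)(-0.739)] / [1 - (-0.739)(-0.739)]
         = 0.140779 / 0.453879 = 0.310169.
  Update: phi_21 = phi_11 - phi_22 phi_11 = -0.739 - (0.310169)(-0.739) = -0.509785.
Step k = 3:
  phi_33 = [rho(3) - phi_21 rho(2) - phi_22 rho(1)] / [1 - phi_21 rho(1) - phi_22 rho(2)]
    numerator   = -0.6479 - (-0.509785)(0.6869) - (0.310169)(-0.739) = -0.06851382
    denominator = 1 - (-0.509785)(-0.739) - (0.310169)(0.6869) = 0.41021378
  phi_33 = -0.06851382 / 0.41021378 = -0.167.
Therefore phi_{33} = -0.1670.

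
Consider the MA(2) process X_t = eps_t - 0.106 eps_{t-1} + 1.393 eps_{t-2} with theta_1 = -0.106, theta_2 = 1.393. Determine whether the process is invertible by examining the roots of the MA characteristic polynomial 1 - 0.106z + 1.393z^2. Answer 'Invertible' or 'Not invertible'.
\text{Not invertible}

The MA(q) characteristic polynomial is P(z) = 1 - 0.106z + 1.393z^2.
Invertibility requires all roots to lie outside the unit circle, i.e. |z| > 1 for every root.
Set 1 + (-0.106) z + (1.393) z^2 = 0, i.e. a z^2 + b z + c = 0 with a = 1.393, b = -0.106, c = 1.
Discriminant D = b^2 - 4ac = (-0.106)^2 - 4*(1.393)*1 = 0.011236 - (5.572) = -5.560764.
D < 0, so the roots are the complex-conjugate pair z = (-b +/- i sqrt(-D)) / (2a) = 0.038 +/- 0.8464i.
For a conjugate pair |z|^2 = z * conj(z) = (product of roots) = c/a = 1/(1.393) = 0.717875, so |z| = sqrt(0.717875) = 0.8473 for both roots.
Moduli of all roots: 0.8473, 0.8473.
All moduli strictly greater than 1? No.
Verdict: Not invertible.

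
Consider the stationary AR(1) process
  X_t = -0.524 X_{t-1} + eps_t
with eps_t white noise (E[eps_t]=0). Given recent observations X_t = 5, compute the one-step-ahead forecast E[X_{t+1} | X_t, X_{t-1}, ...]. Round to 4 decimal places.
E[X_{t+1} \mid \mathcal F_t] = -2.6200

For an AR(p) model X_t = c + sum_i phi_i X_{t-i} + eps_t, the
one-step-ahead conditional mean is
  E[X_{t+1} | X_t, ...] = c + sum_i phi_i X_{t+1-i}.
Substitute known values:
  E[X_{t+1} | ...] = (-0.524) * (5)
                   = -2.6200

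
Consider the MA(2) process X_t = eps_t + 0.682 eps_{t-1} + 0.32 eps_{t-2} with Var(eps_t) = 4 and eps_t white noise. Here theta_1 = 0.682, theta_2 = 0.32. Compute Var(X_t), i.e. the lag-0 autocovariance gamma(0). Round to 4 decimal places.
\gamma(0) = 6.2701

For an MA(q) process X_t = eps_t + sum_i theta_i eps_{t-i} with
Var(eps_t) = sigma^2, the variance is
  gamma(0) = sigma^2 * (1 + sum_i theta_i^2).
  sum_i theta_i^2 = (0.682)^2 + (0.32)^2 = 0.465124 + 0.1024 = 0.567524.
  gamma(0) = 4 * (1 + 0.567524) = 4 * 1.567524 = 6.270096, which rounds to 6.2701.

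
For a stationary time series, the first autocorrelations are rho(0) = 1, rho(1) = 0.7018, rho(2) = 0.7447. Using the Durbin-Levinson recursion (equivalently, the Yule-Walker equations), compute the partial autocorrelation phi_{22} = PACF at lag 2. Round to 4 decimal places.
\phi_{22} = 0.4969

The PACF at lag k is phi_{kk}, the last component of the solution
to the Yule-Walker system G_k phi = r_k where
  (G_k)_{ij} = rho(|i - j|), (r_k)_i = rho(i), i,j = 1..k.
Equivalently, Durbin-Levinson gives phi_{kk} iteratively:
  phi_{11} = rho(1)
  phi_{kk} = [rho(k) - sum_{j=1..k-1} phi_{k-1,j} rho(k-j)]
            / [1 - sum_{j=1..k-1} phi_{k-1,j} rho(j)],
  phi_{k,j} = phi_{k-1,j} - phi_{kk} phi_{k-1,k-j},  j = 1..k-1.
Step k = 1:
  phi_11 = rho(1) = 0.7018.
Step k = 2:
  phi_22 = [rho(2) - phi_11 rho(1)] / [1 - phi_11 rho(1)] = [0.7447 - (0.7018)(0.7018)] / [1 - (0.7018)(0.7018)]
         = 0.25217676 / 0.50747676 = 0.4969.
Therefore phi_{22} = 0.4969.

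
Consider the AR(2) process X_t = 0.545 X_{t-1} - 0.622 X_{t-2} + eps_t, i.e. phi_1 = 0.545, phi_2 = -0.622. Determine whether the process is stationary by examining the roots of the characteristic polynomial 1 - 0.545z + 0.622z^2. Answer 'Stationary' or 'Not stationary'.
\text{Stationary}

The AR(p) characteristic polynomial is P(z) = 1 - 0.545z + 0.622z^2.
Stationarity requires all roots to lie outside the unit circle, i.e. |z| > 1 for every root.
Set 1 + (-0.545) z + (0.622) z^2 = 0, i.e. a z^2 + b z + c = 0 with a = 0.622, b = -0.545, c = 1.
Discriminant D = b^2 - 4ac = (-0.545)^2 - 4*(0.622)*1 = 0.297025 - (2.488) = -2.190975.
D < 0, so the roots are the complex-conjugate pair z = (-b +/- i sqrt(-D)) / (2a) = 0.4381 +/- 1.1899i.
For a conjugate pair |z|^2 = z * conj(z) = (product of roots) = c/a = 1/(0.622) = 1.607717, so |z| = sqrt(1.607717) = 1.268 for both roots.
Moduli of all roots: 1.2680, 1.2680.
All moduli strictly greater than 1? Yes.
Verdict: Stationary.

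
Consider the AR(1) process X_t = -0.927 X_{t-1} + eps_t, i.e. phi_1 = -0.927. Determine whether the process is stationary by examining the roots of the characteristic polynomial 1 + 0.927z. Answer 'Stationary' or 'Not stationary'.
\text{Stationary}

The AR(p) characteristic polynomial is P(z) = 1 + 0.927z.
Stationarity requires all roots to lie outside the unit circle, i.e. |z| > 1 for every root.
This is linear in z: 1 + (0.927) z = 0  =>  z = -1/(0.927) = -1.078749,  |z| = 1.078749.
Moduli of all roots: 1.0787.
All moduli strictly greater than 1? Yes.
Verdict: Stationary.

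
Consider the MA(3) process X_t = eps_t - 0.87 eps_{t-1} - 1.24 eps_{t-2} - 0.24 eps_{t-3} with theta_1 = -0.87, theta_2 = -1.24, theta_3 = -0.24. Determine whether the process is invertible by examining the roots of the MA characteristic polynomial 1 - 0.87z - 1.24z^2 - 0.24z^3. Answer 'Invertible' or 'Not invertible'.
\text{Not invertible}

The MA(q) characteristic polynomial is P(z) = 1 - 0.87z - 1.24z^2 - 0.24z^3.
Invertibility requires all roots to lie outside the unit circle, i.e. |z| > 1 for every root.
Degree 3: look for a simple real root z0 first, then factor out (1 - z/z0) and solve the remaining quadratic.
Testing z0 = -4: P(-4) = 1 + (-0.87)(-4) + (-1.24)(-4)^2 + (-0.24)(-4)^3
  = 1 + (3.48) + (-19.84) + (15.36) = 0.  So z_0 = -4 is a root, |z_0| = 4.
Divide out the factor (1 + 0.25 z) = (1 - z/z0) (since 1/z0 = -0.25):
  P(z) = (1 + 0.25 z)(1 + (-1.12) z + (-0.96) z^2)
  [check: z-coef -1.12 - (-0.25) = -0.87; z^2-coef -0.96 - (-0.25)(-1.12) = -1.24; z^3-coef -(-0.25)(-0.96) = -0.24.]
Remaining roots from the quadratic factor 1 + (-1.12) z + (-0.96) z^2:
  Set 1 + (-1.12) z + (-0.96) z^2 = 0, i.e. a z^2 + b z + c = 0 with a = -0.96, b = -1.12, c = 1.
  Discriminant D = b^2 - 4ac = (-1.12)^2 - 4*(-0.96)*1 = 1.2544 - (-3.84) = 5.0944.
  D >= 0, so the roots are real: z = (-b +/- sqrt(D)) / (2a) = (1.12 +/- 2.257078) / (-1.92).
    z_1 = (1.12 + 2.257078) / (-1.92) = -1.7589,   |z_1| = 1.7589.
    z_2 = (1.12 - 2.257078) / (-1.92) = 0.5922,   |z_2| = 0.5922.
Moduli of all roots: 4.0000, 1.7589, 0.5922.
All moduli strictly greater than 1? No.
Verdict: Not invertible.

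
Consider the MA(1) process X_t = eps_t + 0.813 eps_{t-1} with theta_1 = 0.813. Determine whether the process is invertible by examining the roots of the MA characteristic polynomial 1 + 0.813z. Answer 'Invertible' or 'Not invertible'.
\text{Invertible}

The MA(q) characteristic polynomial is P(z) = 1 + 0.813z.
Invertibility requires all roots to lie outside the unit circle, i.e. |z| > 1 for every root.
This is linear in z: 1 + (0.813) z = 0  =>  z = -1/(0.813) = -1.230012,  |z| = 1.230012.
Moduli of all roots: 1.2300.
All moduli strictly greater than 1? Yes.
Verdict: Invertible.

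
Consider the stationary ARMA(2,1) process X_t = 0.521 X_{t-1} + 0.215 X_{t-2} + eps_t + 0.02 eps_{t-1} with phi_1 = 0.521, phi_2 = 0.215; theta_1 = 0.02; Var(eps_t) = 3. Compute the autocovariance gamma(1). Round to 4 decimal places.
\gamma(1) = 3.9081

Multiply the model equation by X_{t-k} and take expectations. With theta_0 = psi_0 = 1 and psi_j the MA(infinity) weights, this gives
  gamma(k) - sum_i phi_i gamma(k-i) = c_k,
  c_k = sigma^2 * sum_{j=k..q} theta_j psi_{j-k}   (c_k = 0 for k > q),
using gamma(-m) = gamma(m).
psi-weights needed (psi_j = theta_j + sum_i phi_i psi_{j-i}):
  psi_1 = theta_1 + phi_1 = 0.02 + (0.521) = 0.541
Right-hand sides:
  c_0 = sigma^2 (1 + theta_1 psi_1) = 3 * (1 + (0.02)(0.541)) = 3 * 1.01082 = 3.03246
  c_1 = sigma^2 theta_1 = 3 * (0.02) = 0.06
  c_2 = 0
Equations for k = 0, 1, 2 (AR order 2, c_2 = 0):
  (E0) gamma(0) = phi_1 gamma(1) + phi_2 gamma(2) + c_0
  (E1) gamma(1) = phi_1 gamma(0) + phi_2 gamma(1) + c_1
  (E2) gamma(2) = phi_1 gamma(1) + phi_2 gamma(0)
From (E1): gamma(1) = A gamma(0) + B with
  A = phi_1 / (1 - phi_2) = 0.521 / 0.785 = 0.663694,   B = c_1 / (1 - phi_2) = 0.06 / 0.785 = 0.076433.
Insert (E2) into (E0): gamma(0) (1 - phi_2^2) = phi_1 (1 + phi_2) gamma(1) + c_0.
  phi_1 (1 + phi_2) = (0.521)(1.215) = 0.633015,   1 - phi_2^2 = 0.953775.
Replace gamma(1) by A gamma(0) + B and collect gamma(0):
  gamma(0) [0.953775 - (0.633015)(0.663694)] = (0.633015)(0.076433) + 3.03246
  gamma(0) * 0.533647 = 3.080843
  gamma(0) = 3.080843 / 0.533647 = 5.77319.
  gamma(1) = A gamma(0) + B = (0.663694)(5.77319) + (0.076433) = 3.908067.
Therefore gamma(1) = 3.9081 (to 4 decimal places).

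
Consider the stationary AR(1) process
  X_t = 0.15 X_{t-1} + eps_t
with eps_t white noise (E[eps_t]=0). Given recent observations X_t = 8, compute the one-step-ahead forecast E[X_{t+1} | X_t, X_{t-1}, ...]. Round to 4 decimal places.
E[X_{t+1} \mid \mathcal F_t] = 1.2000

For an AR(p) model X_t = c + sum_i phi_i X_{t-i} + eps_t, the
one-step-ahead conditional mean is
  E[X_{t+1} | X_t, ...] = c + sum_i phi_i X_{t+1-i}.
Substitute known values:
  E[X_{t+1} | ...] = (0.15) * (8)
                   = 1.2000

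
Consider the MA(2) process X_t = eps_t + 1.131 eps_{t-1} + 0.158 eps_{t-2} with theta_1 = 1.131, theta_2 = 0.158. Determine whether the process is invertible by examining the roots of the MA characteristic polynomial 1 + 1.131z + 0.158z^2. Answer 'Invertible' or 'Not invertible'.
\text{Invertible}

The MA(q) characteristic polynomial is P(z) = 1 + 1.131z + 0.158z^2.
Invertibility requires all roots to lie outside the unit circle, i.e. |z| > 1 for every root.
Set 1 + (1.131) z + (0.158) z^2 = 0, i.e. a z^2 + b z + c = 0 with a = 0.158, b = 1.131, c = 1.
Discriminant D = b^2 - 4ac = (1.131)^2 - 4*(0.158)*1 = 1.279161 - (0.632) = 0.647161.
D >= 0, so the roots are real: z = (-b +/- sqrt(D)) / (2a) = (-1.131 +/- 0.804463) / (0.316).
  z_1 = (-1.131 + 0.804463) / (0.316) = -1.0333,   |z_1| = 1.0333.
  z_2 = (-1.131 - 0.804463) / (0.316) = -6.1249,   |z_2| = 6.1249.
Moduli of all roots: 1.0333, 6.1249.
All moduli strictly greater than 1? Yes.
Verdict: Invertible.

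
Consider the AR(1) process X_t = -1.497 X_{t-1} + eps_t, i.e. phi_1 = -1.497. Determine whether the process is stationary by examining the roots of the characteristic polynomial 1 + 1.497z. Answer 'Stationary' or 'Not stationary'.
\text{Not stationary}

The AR(p) characteristic polynomial is P(z) = 1 + 1.497z.
Stationarity requires all roots to lie outside the unit circle, i.e. |z| > 1 for every root.
This is linear in z: 1 + (1.497) z = 0  =>  z = -1/(1.497) = -0.668003,  |z| = 0.668003.
Moduli of all roots: 0.6680.
All moduli strictly greater than 1? No.
Verdict: Not stationary.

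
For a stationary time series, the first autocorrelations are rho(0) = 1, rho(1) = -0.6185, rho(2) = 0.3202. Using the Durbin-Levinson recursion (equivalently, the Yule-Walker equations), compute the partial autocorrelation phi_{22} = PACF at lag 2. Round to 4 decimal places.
\phi_{22} = -0.1010

The PACF at lag k is phi_{kk}, the last component of the solution
to the Yule-Walker system G_k phi = r_k where
  (G_k)_{ij} = rho(|i - j|), (r_k)_i = rho(i), i,j = 1..k.
Equivalently, Durbin-Levinson gives phi_{kk} iteratively:
  phi_{11} = rho(1)
  phi_{kk} = [rho(k) - sum_{j=1..k-1} phi_{k-1,j} rho(k-j)]
            / [1 - sum_{j=1..k-1} phi_{k-1,j} rho(j)],
  phi_{k,j} = phi_{k-1,j} - phi_{kk} phi_{k-1,k-j},  j = 1..k-1.
Step k = 1:
  phi_11 = rho(1) = -0.6185.
Step k = 2:
  phi_22 = [rho(2) - phi_11 rho(1)] / [1 - phi_11 rho(1)] = [0.3202 - (-0.6185)(-0.6185)] / [1 - (-0.6185)(-0.6185)]
         = -0.06234225 / 0.61745775 = -0.101.
Therefore phi_{22} = -0.1010.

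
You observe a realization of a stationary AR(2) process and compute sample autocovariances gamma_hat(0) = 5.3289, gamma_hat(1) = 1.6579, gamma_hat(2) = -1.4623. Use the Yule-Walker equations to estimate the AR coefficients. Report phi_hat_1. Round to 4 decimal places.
\hat\phi_{1} = 0.4390

The Yule-Walker equations for an AR(p) process read, in matrix form,
  Gamma_p phi = r_p,   with   (Gamma_p)_{ij} = gamma(|i - j|),
                       (r_p)_i = gamma(i),   i,j = 1..p.
Substitute the sample gammas (Toeplitz matrix and right-hand side of size 2):
  Gamma_p = [[5.3289, 1.6579], [1.6579, 5.3289]]
  r_p     = [1.6579, -1.4623]
Written out:
  5.3289 phi_1 + 1.6579 phi_2 = 1.6579
  1.6579 phi_1 + 5.3289 phi_2 = -1.4623
Solve by Cramer's rule:
  det = gamma(0)^2 - gamma(1)^2 = (5.3289)^2 - (1.6579)^2 = 28.39717521 - 2.74863241 = 25.6485428
  phi_hat_1 = [gamma(1) gamma(0) - gamma(1) gamma(2)] / det = [(1.6579)(5.3289) - (1.6579)(-1.4623)] / 25.6485428 = 11.25913048 / 25.6485428 = 0.439
  phi_hat_2 = [gamma(0) gamma(2) - gamma(1)^2] / det = [(5.3289)(-1.4623) - (1.6579)^2] / 25.6485428 = -10.54108288 / 25.6485428 = -0.411
So phi_hat = [0.4390, -0.4110].
Therefore phi_hat_1 = 0.4390.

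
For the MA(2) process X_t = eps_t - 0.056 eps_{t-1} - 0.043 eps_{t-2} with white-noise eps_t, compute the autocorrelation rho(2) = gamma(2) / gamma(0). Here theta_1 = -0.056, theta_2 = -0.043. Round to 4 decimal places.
\rho(2) = -0.0428

For an MA(q) process with theta_0 = 1, the autocovariance is
  gamma(k) = sigma^2 * sum_{i=0..q-k} theta_i * theta_{i+k},
and rho(k) = gamma(k) / gamma(0). Sigma^2 cancels.
  numerator   = (1)*(-0.043) = -0.043.
  denominator = (1)^2 + (-0.056)^2 + (-0.043)^2 = 1.004985.
  rho(2) = -0.043 / 1.004985 = -0.0428.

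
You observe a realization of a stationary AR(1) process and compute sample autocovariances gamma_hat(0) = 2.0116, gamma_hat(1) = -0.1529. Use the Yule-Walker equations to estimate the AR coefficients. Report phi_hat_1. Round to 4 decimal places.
\hat\phi_{1} = -0.0760

The Yule-Walker equations for an AR(p) process read, in matrix form,
  Gamma_p phi = r_p,   with   (Gamma_p)_{ij} = gamma(|i - j|),
                       (r_p)_i = gamma(i),   i,j = 1..p.
Substitute the sample gammas (Toeplitz matrix and right-hand side of size 1):
  Gamma_p = [[2.0116]]
  r_p     = [-0.1529]
With p = 1 this is the single equation gamma(0) phi_1 = gamma(1):
  phi_hat_1 = gamma(1) / gamma(0) = -0.1529 / 2.0116 = -0.0760.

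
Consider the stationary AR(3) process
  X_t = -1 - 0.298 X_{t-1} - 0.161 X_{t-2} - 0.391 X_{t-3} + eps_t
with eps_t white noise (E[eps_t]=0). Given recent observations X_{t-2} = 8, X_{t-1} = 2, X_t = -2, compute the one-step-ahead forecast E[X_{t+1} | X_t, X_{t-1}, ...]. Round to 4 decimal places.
E[X_{t+1} \mid \mathcal F_t] = -3.8540

For an AR(p) model X_t = c + sum_i phi_i X_{t-i} + eps_t, the
one-step-ahead conditional mean is
  E[X_{t+1} | X_t, ...] = c + sum_i phi_i X_{t+1-i}.
Substitute known values:
  E[X_{t+1} | ...] = -1 + (-0.298) * (-2) + (-0.161) * (2) + (-0.391) * (8)
                   = -3.8540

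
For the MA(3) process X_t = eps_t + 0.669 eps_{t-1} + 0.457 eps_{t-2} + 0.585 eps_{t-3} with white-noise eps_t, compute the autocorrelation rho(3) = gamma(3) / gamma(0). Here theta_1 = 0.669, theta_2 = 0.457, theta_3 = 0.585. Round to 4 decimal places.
\rho(3) = 0.2927

For an MA(q) process with theta_0 = 1, the autocovariance is
  gamma(k) = sigma^2 * sum_{i=0..q-k} theta_i * theta_{i+k},
and rho(k) = gamma(k) / gamma(0). Sigma^2 cancels.
  numerator   = (1)*(0.585) = 0.585.
  denominator = (1)^2 + (0.669)^2 + (0.457)^2 + (0.585)^2 = 1.998635.
  rho(3) = 0.585 / 1.998635 = 0.2927.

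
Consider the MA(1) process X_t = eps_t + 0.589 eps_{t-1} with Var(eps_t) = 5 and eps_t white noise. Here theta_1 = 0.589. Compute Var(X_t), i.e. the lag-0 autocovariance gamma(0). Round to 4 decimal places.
\gamma(0) = 6.7346

For an MA(q) process X_t = eps_t + sum_i theta_i eps_{t-i} with
Var(eps_t) = sigma^2, the variance is
  gamma(0) = sigma^2 * (1 + sum_i theta_i^2).
  sum_i theta_i^2 = (0.589)^2 = 0.346921.
  gamma(0) = 5 * (1 + 0.346921) = 5 * 1.346921 = 6.734605, which rounds to 6.7346.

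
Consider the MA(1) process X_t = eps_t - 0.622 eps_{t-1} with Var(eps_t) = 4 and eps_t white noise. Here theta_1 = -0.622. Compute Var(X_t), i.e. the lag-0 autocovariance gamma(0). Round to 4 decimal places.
\gamma(0) = 5.5475

For an MA(q) process X_t = eps_t + sum_i theta_i eps_{t-i} with
Var(eps_t) = sigma^2, the variance is
  gamma(0) = sigma^2 * (1 + sum_i theta_i^2).
  sum_i theta_i^2 = (-0.622)^2 = 0.386884.
  gamma(0) = 4 * (1 + 0.386884) = 4 * 1.386884 = 5.547536, which rounds to 5.5475.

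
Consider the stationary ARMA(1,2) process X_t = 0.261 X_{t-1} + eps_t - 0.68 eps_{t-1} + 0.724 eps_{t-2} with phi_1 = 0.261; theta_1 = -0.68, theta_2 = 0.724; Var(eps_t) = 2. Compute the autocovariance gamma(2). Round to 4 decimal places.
\gamma(2) = 1.1501

Multiply the model equation by X_{t-k} and take expectations. With theta_0 = psi_0 = 1 and psi_j the MA(infinity) weights, this gives
  gamma(k) - sum_i phi_i gamma(k-i) = c_k,
  c_k = sigma^2 * sum_{j=k..q} theta_j psi_{j-k}   (c_k = 0 for k > q),
using gamma(-m) = gamma(m).
psi-weights needed (psi_j = theta_j + sum_i phi_i psi_{j-i}):
  psi_1 = theta_1 + phi_1 = -0.68 + (0.261) = -0.419
  psi_2 = theta_2 + phi_1 psi_1 = 0.724 + (0.261)(-0.419) = 0.614641
Right-hand sides:
  c_0 = sigma^2 (1 + theta_1 psi_1 + theta_2 psi_2) = 2 * (1 + (-0.68)(-0.419) + (0.724)(0.614641)) = 2 * 1.72992 = 3.45984
  c_1 = sigma^2 (theta_1 + theta_2 psi_1) = 2 * (-0.68 + (0.724)(-0.419)) = -1.966712
  c_2 = sigma^2 theta_2 = 2 * (0.724) = 1.448
Equations for k = 0 and k = 1 (AR order 1):
  gamma(0) = phi_1 gamma(1) + c_0
  gamma(1) = phi_1 gamma(0) + c_1
Substituting the second into the first: gamma(0) (1 - phi_1^2) = c_0 + phi_1 c_1, so
  gamma(0) = (c_0 + phi_1 c_1) / (1 - phi_1^2) = (3.45984 + (0.261)(-1.966712)) / (1 - (0.261)^2) = 2.946528 / 0.931879 = 3.161922.
  gamma(1) = phi_1 gamma(0) + c_1 = (0.261)(3.161922) + (-1.966712) = -1.14145.
For k = 2: gamma(2) = phi_1 gamma(1) + c_2
  = (0.261)(-1.14145) + (1.448) = 1.150081.
Therefore gamma(2) = 1.1501 (to 4 decimal places).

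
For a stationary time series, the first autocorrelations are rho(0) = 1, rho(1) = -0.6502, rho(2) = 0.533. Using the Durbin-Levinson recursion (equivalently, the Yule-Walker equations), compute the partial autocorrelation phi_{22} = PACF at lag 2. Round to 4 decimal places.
\phi_{22} = 0.1910

The PACF at lag k is phi_{kk}, the last component of the solution
to the Yule-Walker system G_k phi = r_k where
  (G_k)_{ij} = rho(|i - j|), (r_k)_i = rho(i), i,j = 1..k.
Equivalently, Durbin-Levinson gives phi_{kk} iteratively:
  phi_{11} = rho(1)
  phi_{kk} = [rho(k) - sum_{j=1..k-1} phi_{k-1,j} rho(k-j)]
            / [1 - sum_{j=1..k-1} phi_{k-1,j} rho(j)],
  phi_{k,j} = phi_{k-1,j} - phi_{kk} phi_{k-1,k-j},  j = 1..k-1.
Step k = 1:
  phi_11 = rho(1) = -0.6502.
Step k = 2:
  phi_22 = [rho(2) - phi_11 rho(1)] / [1 - phi_11 rho(1)] = [0.533 - (-0.6502)(-0.6502)] / [1 - (-0.6502)(-0.6502)]
         = 0.11023996 / 0.57723996 = 0.191.
Therefore phi_{22} = 0.1910.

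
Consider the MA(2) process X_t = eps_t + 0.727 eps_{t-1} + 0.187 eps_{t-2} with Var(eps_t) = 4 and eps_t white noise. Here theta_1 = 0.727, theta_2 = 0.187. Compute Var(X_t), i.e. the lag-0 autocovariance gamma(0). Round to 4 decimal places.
\gamma(0) = 6.2540

For an MA(q) process X_t = eps_t + sum_i theta_i eps_{t-i} with
Var(eps_t) = sigma^2, the variance is
  gamma(0) = sigma^2 * (1 + sum_i theta_i^2).
  sum_i theta_i^2 = (0.727)^2 + (0.187)^2 = 0.528529 + 0.034969 = 0.563498.
  gamma(0) = 4 * (1 + 0.563498) = 4 * 1.563498 = 6.253992, which rounds to 6.2540.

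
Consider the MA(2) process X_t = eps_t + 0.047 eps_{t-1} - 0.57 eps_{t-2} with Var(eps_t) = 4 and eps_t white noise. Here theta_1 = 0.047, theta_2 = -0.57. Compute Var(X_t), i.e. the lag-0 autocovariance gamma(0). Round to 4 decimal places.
\gamma(0) = 5.3084

For an MA(q) process X_t = eps_t + sum_i theta_i eps_{t-i} with
Var(eps_t) = sigma^2, the variance is
  gamma(0) = sigma^2 * (1 + sum_i theta_i^2).
  sum_i theta_i^2 = (0.047)^2 + (-0.57)^2 = 0.002209 + 0.3249 = 0.327109.
  gamma(0) = 4 * (1 + 0.327109) = 4 * 1.327109 = 5.308436, which rounds to 5.3084.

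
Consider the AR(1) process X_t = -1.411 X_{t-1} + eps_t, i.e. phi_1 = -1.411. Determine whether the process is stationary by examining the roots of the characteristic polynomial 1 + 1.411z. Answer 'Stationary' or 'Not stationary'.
\text{Not stationary}

The AR(p) characteristic polynomial is P(z) = 1 + 1.411z.
Stationarity requires all roots to lie outside the unit circle, i.e. |z| > 1 for every root.
This is linear in z: 1 + (1.411) z = 0  =>  z = -1/(1.411) = -0.708717,  |z| = 0.708717.
Moduli of all roots: 0.7087.
All moduli strictly greater than 1? No.
Verdict: Not stationary.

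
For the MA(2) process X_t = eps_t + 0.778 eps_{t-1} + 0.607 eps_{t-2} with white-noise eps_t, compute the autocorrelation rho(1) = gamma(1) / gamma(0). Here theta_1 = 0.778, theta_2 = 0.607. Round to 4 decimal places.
\rho(1) = 0.6334

For an MA(q) process with theta_0 = 1, the autocovariance is
  gamma(k) = sigma^2 * sum_{i=0..q-k} theta_i * theta_{i+k},
and rho(k) = gamma(k) / gamma(0). Sigma^2 cancels.
  numerator   = (1)*(0.778) + (0.778)*(0.607) = 1.250246.
  denominator = (1)^2 + (0.778)^2 + (0.607)^2 = 1.973733.
  rho(1) = 1.250246 / 1.973733 = 0.6334.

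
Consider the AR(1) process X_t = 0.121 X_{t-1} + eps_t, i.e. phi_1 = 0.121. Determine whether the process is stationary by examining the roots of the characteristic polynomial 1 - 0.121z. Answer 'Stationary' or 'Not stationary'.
\text{Stationary}

The AR(p) characteristic polynomial is P(z) = 1 - 0.121z.
Stationarity requires all roots to lie outside the unit circle, i.e. |z| > 1 for every root.
This is linear in z: 1 + (-0.121) z = 0  =>  z = -1/(-0.121) = 8.264463,  |z| = 8.264463.
Moduli of all roots: 8.2645.
All moduli strictly greater than 1? Yes.
Verdict: Stationary.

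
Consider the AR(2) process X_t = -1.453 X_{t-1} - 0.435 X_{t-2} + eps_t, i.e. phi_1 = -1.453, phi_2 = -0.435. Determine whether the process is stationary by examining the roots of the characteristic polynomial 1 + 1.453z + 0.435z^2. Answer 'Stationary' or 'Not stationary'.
\text{Not stationary}

The AR(p) characteristic polynomial is P(z) = 1 + 1.453z + 0.435z^2.
Stationarity requires all roots to lie outside the unit circle, i.e. |z| > 1 for every root.
Set 1 + (1.453) z + (0.435) z^2 = 0, i.e. a z^2 + b z + c = 0 with a = 0.435, b = 1.453, c = 1.
Discriminant D = b^2 - 4ac = (1.453)^2 - 4*(0.435)*1 = 2.111209 - (1.74) = 0.371209.
D >= 0, so the roots are real: z = (-b +/- sqrt(D)) / (2a) = (-1.453 +/- 0.609269) / (0.87).
  z_1 = (-1.453 + 0.609269) / (0.87) = -0.9698,   |z_1| = 0.9698.
  z_2 = (-1.453 - 0.609269) / (0.87) = -2.3704,   |z_2| = 2.3704.
Moduli of all roots: 0.9698, 2.3704.
All moduli strictly greater than 1? No.
Verdict: Not stationary.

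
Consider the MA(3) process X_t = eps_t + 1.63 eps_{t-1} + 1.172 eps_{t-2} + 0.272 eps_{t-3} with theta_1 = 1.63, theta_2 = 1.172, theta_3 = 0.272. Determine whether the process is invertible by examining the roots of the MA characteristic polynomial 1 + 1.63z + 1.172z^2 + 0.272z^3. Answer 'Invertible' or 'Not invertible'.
\text{Invertible}

The MA(q) characteristic polynomial is P(z) = 1 + 1.63z + 1.172z^2 + 0.272z^3.
Invertibility requires all roots to lie outside the unit circle, i.e. |z| > 1 for every root.
Degree 3: look for a simple real root z0 first, then factor out (1 - z/z0) and solve the remaining quadratic.
Testing z0 = -2.5: P(-2.5) = 1 + (1.63)(-2.5) + (1.172)(-2.5)^2 + (0.272)(-2.5)^3
  = 1 + (-4.075) + (7.325) + (-4.25) = 0.  So z_0 = -2.5 is a root, |z_0| = 2.5.
Divide out the factor (1 + 0.4 z) = (1 - z/z0) (since 1/z0 = -0.4):
  P(z) = (1 + 0.4 z)(1 + (1.23) z + (0.68) z^2)
  [check: z-coef 1.23 - (-0.4) = 1.63; z^2-coef 0.68 - (-0.4)(1.23) = 1.172; z^3-coef -(-0.4)(0.68) = 0.272.]
Remaining roots from the quadratic factor 1 + (1.23) z + (0.68) z^2:
  Set 1 + (1.23) z + (0.68) z^2 = 0, i.e. a z^2 + b z + c = 0 with a = 0.68, b = 1.23, c = 1.
  Discriminant D = b^2 - 4ac = (1.23)^2 - 4*(0.68)*1 = 1.5129 - (2.72) = -1.2071.
  D < 0, so the roots are the complex-conjugate pair z = (-b +/- i sqrt(-D)) / (2a) = -0.9044 +/- 0.8079i.
  For a conjugate pair |z|^2 = z * conj(z) = (product of roots) = c/a = 1/(0.68) = 1.470588, so |z| = sqrt(1.470588) = 1.2127 for both roots.
Moduli of all roots: 2.5000, 1.2127, 1.2127.
All moduli strictly greater than 1? Yes.
Verdict: Invertible.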